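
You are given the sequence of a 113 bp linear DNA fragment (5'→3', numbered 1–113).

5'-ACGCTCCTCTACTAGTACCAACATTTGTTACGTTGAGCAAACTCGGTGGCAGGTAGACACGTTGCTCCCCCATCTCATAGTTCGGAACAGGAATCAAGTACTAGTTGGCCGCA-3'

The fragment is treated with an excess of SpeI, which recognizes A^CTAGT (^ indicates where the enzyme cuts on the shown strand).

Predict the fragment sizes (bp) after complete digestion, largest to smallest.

SpeI sites (ACTAGT) start at positions 11, 100.
SpeI cuts after the first base of each site, so after positions 11, 100.
Linear molecule, 2 cuts → 3 fragments:
  1–11 → 11 bp
  12–100 → 89 bp
  101–113 → 13 bp
Sorted largest to smallest: 89, 13, 11 bp.

89, 13, 11 bp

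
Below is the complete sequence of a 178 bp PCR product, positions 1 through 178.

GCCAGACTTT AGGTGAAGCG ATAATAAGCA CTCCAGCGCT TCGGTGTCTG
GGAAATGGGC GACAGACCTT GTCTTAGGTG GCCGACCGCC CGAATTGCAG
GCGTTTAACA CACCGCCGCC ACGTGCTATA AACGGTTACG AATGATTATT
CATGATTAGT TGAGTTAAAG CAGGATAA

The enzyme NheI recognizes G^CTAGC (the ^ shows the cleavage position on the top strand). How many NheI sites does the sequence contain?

0

No occurrence of GCTAGC is present in the sequence.
NheI does not cut: 0 sites.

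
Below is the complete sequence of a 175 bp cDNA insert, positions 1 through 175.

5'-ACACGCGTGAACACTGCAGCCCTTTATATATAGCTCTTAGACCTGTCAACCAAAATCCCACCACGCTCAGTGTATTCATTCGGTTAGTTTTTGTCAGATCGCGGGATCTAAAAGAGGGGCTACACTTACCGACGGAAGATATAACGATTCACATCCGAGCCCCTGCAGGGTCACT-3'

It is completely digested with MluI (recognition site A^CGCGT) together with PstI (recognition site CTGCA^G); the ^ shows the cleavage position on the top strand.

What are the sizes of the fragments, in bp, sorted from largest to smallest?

149, 15, 8, 3 bp

The MluI site (ACGCGT) starts at position 3.
MluI cuts after the first base of each site, so after position 3.
PstI sites (CTGCAG) start at positions 14, 163.
PstI cuts after base 5 of each site (before the last base), so after positions 18, 167.
Combined cut positions: 3, 18, 167.
Linear molecule, 3 cuts → 4 fragments:
  1–3 → 3 bp
  4–18 → 15 bp
  19–167 → 149 bp
  168–175 → 8 bp
Sorted largest to smallest: 149, 15, 8, 3 bp.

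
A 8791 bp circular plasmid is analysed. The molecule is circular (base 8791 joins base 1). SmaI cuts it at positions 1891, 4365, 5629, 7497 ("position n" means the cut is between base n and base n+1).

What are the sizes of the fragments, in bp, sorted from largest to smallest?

3185, 2474, 1868, 1264 bp

Circular molecule, 4 cuts → 4 fragments:
  4365 − 1891 = 2474 bp
  5629 − 4365 = 1264 bp
  7497 − 5629 = 1868 bp
  wrap: 8791 − 7497 + 1891 = 3185 bp
Sorted largest to smallest: 3185, 2474, 1868, 1264 bp.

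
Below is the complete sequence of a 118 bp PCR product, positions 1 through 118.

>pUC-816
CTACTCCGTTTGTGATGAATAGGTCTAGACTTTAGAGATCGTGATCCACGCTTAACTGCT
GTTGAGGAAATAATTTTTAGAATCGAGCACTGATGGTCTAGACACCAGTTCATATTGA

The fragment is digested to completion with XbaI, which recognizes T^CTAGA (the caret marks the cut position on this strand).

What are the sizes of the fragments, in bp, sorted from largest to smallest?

XbaI sites (TCTAGA) start at positions 24, 97.
XbaI cuts after the first base of each site, so after positions 24, 97.
Linear molecule, 2 cuts → 3 fragments:
  1–24 → 24 bp
  25–97 → 73 bp
  98–118 → 21 bp
Sorted largest to smallest: 73, 24, 21 bp.

73, 24, 21 bp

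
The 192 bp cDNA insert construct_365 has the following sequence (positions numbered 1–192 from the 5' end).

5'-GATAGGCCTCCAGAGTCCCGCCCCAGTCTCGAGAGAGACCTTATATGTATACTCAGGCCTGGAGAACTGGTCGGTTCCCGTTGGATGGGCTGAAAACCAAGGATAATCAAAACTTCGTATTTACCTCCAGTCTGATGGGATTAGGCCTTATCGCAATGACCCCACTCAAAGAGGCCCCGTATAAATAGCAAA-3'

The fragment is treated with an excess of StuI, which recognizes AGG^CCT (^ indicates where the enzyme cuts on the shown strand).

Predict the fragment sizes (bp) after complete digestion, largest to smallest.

88, 51, 47, 6 bp

StuI sites (AGGCCT) start at positions 4, 55, 143.
StuI cuts after base 3 of each site, so after positions 6, 57, 145.
Linear molecule, 3 cuts → 4 fragments:
  1–6 → 6 bp
  7–57 → 51 bp
  58–145 → 88 bp
  146–192 → 47 bp
Sorted largest to smallest: 88, 51, 47, 6 bp.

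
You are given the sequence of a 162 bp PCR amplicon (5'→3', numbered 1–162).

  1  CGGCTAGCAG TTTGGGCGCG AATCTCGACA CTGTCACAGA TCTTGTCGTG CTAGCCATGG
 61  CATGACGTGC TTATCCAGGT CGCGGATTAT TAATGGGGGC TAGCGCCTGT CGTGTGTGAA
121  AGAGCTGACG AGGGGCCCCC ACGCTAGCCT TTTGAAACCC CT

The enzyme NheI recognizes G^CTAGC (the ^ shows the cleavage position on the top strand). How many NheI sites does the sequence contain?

GCTAGC occurs starting at positions 3, 50, 99, 143.
NheI cuts at 4 sites.

4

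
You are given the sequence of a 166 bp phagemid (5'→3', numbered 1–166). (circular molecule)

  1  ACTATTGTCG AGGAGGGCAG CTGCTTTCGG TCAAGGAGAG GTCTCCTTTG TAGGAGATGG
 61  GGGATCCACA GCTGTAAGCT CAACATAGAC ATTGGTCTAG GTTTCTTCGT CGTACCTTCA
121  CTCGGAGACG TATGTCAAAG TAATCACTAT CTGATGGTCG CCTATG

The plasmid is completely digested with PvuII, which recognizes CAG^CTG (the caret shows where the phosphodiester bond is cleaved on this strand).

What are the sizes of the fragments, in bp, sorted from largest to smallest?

115, 51 bp

PvuII sites (CAGCTG) start at positions 18, 69.
PvuII cuts after base 3 of each site, so after positions 20, 71.
Circular molecule, 2 cuts → 2 fragments:
  21–71 → 51 bp
  72–166 then 1–20 → 95 + 20 = 115 bp
Sorted largest to smallest: 115, 51 bp.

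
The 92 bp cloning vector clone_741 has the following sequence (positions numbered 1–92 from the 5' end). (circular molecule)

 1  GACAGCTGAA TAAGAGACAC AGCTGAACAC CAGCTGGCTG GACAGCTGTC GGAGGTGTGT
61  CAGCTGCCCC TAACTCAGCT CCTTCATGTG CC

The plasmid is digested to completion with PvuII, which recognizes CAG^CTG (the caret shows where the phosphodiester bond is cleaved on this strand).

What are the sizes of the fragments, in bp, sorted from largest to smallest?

PvuII sites (CAGCTG) start at positions 3, 20, 31, 43, 61.
PvuII cuts after base 3 of each site, so after positions 5, 22, 33, 45, 63.
Circular molecule, 5 cuts → 5 fragments:
  6–22 → 17 bp
  23–33 → 11 bp
  34–45 → 12 bp
  46–63 → 18 bp
  64–92 then 1–5 → 29 + 5 = 34 bp
Sorted largest to smallest: 34, 18, 17, 12, 11 bp.

34, 18, 17, 12, 11 bp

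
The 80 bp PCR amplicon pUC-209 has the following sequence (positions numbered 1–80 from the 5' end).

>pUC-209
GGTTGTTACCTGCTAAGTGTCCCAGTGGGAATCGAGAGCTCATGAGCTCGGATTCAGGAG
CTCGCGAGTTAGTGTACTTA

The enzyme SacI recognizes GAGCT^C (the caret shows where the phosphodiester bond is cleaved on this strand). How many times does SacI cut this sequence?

3

GAGCTC occurs starting at positions 36, 44, 58.
SacI cuts at 3 sites.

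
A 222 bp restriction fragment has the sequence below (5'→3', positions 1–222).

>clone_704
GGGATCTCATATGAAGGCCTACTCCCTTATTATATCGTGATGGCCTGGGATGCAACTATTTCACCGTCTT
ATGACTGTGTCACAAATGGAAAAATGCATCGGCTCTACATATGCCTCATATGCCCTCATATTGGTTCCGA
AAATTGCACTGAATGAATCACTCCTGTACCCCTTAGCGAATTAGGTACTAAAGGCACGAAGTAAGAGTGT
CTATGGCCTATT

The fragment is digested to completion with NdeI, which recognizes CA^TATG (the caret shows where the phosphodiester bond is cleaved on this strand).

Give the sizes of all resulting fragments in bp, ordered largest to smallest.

104, 100, 9, 9 bp

NdeI sites (CATATG) start at positions 8, 108, 117.
NdeI cuts after base 2 of each site, so after positions 9, 109, 118.
Linear molecule, 3 cuts → 4 fragments:
  1–9 → 9 bp
  10–109 → 100 bp
  110–118 → 9 bp
  119–222 → 104 bp
Sorted largest to smallest: 104, 100, 9, 9 bp.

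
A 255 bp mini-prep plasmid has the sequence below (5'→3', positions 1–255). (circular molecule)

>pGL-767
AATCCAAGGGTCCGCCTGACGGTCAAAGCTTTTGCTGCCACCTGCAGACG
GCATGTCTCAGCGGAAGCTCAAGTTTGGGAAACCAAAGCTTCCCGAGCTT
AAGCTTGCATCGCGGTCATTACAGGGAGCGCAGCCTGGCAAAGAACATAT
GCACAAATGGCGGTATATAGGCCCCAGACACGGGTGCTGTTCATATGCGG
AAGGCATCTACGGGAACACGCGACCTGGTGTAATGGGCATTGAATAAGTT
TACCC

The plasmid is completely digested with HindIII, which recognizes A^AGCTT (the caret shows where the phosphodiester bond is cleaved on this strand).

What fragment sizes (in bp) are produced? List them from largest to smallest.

HindIII sites (AAGCTT) start at positions 26, 86, 101.
HindIII cuts after the first base of each site, so after positions 26, 86, 101.
Circular molecule, 3 cuts → 3 fragments:
  27–86 → 60 bp
  87–101 → 15 bp
  102–255 then 1–26 → 154 + 26 = 180 bp
Sorted largest to smallest: 180, 60, 15 bp.

180, 60, 15 bp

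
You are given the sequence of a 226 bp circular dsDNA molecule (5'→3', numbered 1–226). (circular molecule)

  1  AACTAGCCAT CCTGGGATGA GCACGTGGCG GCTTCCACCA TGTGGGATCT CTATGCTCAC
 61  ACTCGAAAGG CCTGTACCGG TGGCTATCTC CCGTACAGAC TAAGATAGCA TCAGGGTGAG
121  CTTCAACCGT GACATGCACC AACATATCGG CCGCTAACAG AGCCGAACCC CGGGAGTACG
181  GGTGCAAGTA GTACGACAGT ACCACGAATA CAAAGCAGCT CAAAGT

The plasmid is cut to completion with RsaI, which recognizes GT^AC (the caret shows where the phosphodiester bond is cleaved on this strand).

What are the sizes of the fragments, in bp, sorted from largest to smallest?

RsaI sites (GTAC) start at positions 74, 93, 176, 191, 199.
RsaI cuts after base 2 of each site, so after positions 75, 94, 177, 192, 200.
Circular molecule, 5 cuts → 5 fragments:
  76–94 → 19 bp
  95–177 → 83 bp
  178–192 → 15 bp
  193–200 → 8 bp
  201–226 then 1–75 → 26 + 75 = 101 bp
Sorted largest to smallest: 101, 83, 19, 15, 8 bp.

101, 83, 19, 15, 8 bp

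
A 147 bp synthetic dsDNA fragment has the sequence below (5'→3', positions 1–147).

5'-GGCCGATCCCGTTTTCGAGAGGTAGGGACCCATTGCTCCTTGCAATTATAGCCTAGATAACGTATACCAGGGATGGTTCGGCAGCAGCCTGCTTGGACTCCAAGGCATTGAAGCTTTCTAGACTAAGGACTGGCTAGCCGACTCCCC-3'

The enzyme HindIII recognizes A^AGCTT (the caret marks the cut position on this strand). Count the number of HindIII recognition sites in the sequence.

1

AAGCTT occurs starting at position 111.
HindIII cuts at 1 site.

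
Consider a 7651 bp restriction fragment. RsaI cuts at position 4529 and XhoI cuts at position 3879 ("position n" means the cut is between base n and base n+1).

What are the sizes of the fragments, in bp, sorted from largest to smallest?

3879, 3122, 650 bp

Combined cut positions (sorted): 3879, 4529.
Linear molecule, 2 cuts → 3 fragments:
  3879 − 0 = 3879 bp
  4529 − 3879 = 650 bp
  7651 − 4529 = 3122 bp
Sorted largest to smallest: 3879, 3122, 650 bp.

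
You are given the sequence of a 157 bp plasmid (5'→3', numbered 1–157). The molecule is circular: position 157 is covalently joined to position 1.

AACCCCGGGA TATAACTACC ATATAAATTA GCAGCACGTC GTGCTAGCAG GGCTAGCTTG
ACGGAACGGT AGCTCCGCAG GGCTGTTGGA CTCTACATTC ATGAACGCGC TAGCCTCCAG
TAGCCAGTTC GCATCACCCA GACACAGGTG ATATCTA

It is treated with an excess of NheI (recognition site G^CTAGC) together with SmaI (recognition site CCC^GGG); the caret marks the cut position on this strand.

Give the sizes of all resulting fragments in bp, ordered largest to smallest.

NheI sites (GCTAGC) start at positions 43, 52, 109.
NheI cuts after the first base of each site, so after positions 43, 52, 109.
The SmaI site (CCCGGG) starts at position 4.
SmaI cuts after base 3 of each site, so after position 6.
Combined cut positions: 6, 43, 52, 109.
Circular molecule, 4 cuts → 4 fragments:
  7–43 → 37 bp
  44–52 → 9 bp
  53–109 → 57 bp
  110–157 then 1–6 → 48 + 6 = 54 bp
Sorted largest to smallest: 57, 54, 37, 9 bp.

57, 54, 37, 9 bp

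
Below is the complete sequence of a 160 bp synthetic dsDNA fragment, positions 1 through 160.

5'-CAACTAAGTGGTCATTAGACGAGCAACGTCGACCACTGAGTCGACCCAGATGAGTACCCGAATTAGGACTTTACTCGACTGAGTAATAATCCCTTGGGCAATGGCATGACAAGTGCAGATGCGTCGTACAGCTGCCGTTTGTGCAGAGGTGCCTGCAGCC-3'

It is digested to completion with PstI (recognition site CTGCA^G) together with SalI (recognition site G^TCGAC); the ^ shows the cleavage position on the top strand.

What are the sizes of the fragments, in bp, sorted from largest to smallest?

117, 28, 12, 3 bp

The PstI site (CTGCAG) starts at position 153.
PstI cuts after base 5 of each site (before the last base), so after position 157.
SalI sites (GTCGAC) start at positions 28, 40.
SalI cuts after the first base of each site, so after positions 28, 40.
Combined cut positions: 28, 40, 157.
Linear molecule, 3 cuts → 4 fragments:
  1–28 → 28 bp
  29–40 → 12 bp
  41–157 → 117 bp
  158–160 → 3 bp
Sorted largest to smallest: 117, 28, 12, 3 bp.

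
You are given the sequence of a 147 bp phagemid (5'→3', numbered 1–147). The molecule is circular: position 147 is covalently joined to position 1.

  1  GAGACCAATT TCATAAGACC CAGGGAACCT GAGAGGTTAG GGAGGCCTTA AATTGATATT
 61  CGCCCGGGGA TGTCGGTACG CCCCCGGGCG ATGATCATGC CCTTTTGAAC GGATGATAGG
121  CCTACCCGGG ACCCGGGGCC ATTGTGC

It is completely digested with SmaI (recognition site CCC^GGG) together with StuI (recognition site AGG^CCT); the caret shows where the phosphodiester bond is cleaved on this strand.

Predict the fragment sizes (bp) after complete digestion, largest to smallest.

58, 35, 20, 20, 7, 7 bp

SmaI sites (CCCGGG) start at positions 63, 83, 125, 132.
SmaI cuts after base 3 of each site, so after positions 65, 85, 127, 134.
StuI sites (AGGCCT) start at positions 43, 118.
StuI cuts after base 3 of each site, so after positions 45, 120.
Combined cut positions: 45, 65, 85, 120, 127, 134.
Circular molecule, 6 cuts → 6 fragments:
  46–65 → 20 bp
  66–85 → 20 bp
  86–120 → 35 bp
  121–127 → 7 bp
  128–134 → 7 bp
  135–147 then 1–45 → 13 + 45 = 58 bp
Sorted largest to smallest: 58, 35, 20, 20, 7, 7 bp.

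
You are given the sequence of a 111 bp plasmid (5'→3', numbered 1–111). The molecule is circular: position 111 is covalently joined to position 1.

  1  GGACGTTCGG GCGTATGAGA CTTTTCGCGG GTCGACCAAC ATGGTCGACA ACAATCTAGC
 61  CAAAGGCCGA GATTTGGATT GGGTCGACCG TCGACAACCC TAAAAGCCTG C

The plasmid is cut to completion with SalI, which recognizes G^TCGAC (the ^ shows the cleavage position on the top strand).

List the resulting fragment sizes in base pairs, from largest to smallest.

SalI sites (GTCGAC) start at positions 31, 44, 83, 90.
SalI cuts after the first base of each site, so after positions 31, 44, 83, 90.
Circular molecule, 4 cuts → 4 fragments:
  32–44 → 13 bp
  45–83 → 39 bp
  84–90 → 7 bp
  91–111 then 1–31 → 21 + 31 = 52 bp
Sorted largest to smallest: 52, 39, 13, 7 bp.

52, 39, 13, 7 bp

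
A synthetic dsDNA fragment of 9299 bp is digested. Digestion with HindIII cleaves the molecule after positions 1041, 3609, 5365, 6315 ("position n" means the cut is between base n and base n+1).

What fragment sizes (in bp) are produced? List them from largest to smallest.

Linear molecule, 4 cuts → 5 fragments:
  1041 − 0 = 1041 bp
  3609 − 1041 = 2568 bp
  5365 − 3609 = 1756 bp
  6315 − 5365 = 950 bp
  9299 − 6315 = 2984 bp
Sorted largest to smallest: 2984, 2568, 1756, 1041, 950 bp.

2984, 2568, 1756, 1041, 950 bp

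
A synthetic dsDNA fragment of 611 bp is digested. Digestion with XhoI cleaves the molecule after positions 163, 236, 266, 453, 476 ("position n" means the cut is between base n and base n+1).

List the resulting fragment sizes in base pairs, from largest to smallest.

187, 163, 135, 73, 30, 23 bp

Linear molecule, 5 cuts → 6 fragments:
  163 − 0 = 163 bp
  236 − 163 = 73 bp
  266 − 236 = 30 bp
  453 − 266 = 187 bp
  476 − 453 = 23 bp
  611 − 476 = 135 bp
Sorted largest to smallest: 187, 163, 135, 73, 30, 23 bp.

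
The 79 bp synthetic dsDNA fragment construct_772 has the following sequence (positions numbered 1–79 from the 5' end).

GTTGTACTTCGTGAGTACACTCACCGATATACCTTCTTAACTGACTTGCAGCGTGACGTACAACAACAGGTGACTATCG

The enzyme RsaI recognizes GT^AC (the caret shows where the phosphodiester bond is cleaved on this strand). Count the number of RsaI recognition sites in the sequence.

GTAC occurs starting at positions 4, 15, 58.
RsaI cuts at 3 sites.

3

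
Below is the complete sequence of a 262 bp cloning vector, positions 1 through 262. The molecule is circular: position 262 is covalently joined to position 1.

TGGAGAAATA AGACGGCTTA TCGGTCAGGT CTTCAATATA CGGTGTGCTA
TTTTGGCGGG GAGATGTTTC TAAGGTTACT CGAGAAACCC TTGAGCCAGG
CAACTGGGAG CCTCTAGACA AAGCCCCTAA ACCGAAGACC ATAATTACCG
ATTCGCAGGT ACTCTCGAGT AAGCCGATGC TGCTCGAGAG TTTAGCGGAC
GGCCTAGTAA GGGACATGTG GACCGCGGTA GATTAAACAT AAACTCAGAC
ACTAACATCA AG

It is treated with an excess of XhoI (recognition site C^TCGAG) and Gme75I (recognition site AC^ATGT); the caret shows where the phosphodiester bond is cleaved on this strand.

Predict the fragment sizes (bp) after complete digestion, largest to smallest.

XhoI sites (CTCGAG) start at positions 79, 164, 183.
XhoI cuts after the first base of each site, so after positions 79, 164, 183.
The Gme75I site (ACATGT) starts at position 214.
Gme75I cuts after base 2 of each site, so after position 215.
Combined cut positions: 79, 164, 183, 215.
Circular molecule, 4 cuts → 4 fragments:
  80–164 → 85 bp
  165–183 → 19 bp
  184–215 → 32 bp
  216–262 then 1–79 → 47 + 79 = 126 bp
Sorted largest to smallest: 126, 85, 32, 19 bp.

126, 85, 32, 19 bp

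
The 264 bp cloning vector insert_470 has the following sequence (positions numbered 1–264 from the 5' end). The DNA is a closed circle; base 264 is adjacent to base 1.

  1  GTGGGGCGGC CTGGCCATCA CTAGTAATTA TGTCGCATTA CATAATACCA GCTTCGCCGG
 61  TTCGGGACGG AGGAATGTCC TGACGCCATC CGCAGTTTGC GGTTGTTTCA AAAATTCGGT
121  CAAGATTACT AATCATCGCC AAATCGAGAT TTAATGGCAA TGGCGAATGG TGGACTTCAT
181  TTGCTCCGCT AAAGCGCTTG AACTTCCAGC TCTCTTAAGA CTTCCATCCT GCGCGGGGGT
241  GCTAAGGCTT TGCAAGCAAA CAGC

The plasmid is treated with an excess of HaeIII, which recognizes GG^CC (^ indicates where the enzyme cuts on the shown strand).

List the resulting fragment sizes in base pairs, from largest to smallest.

259, 5 bp

HaeIII sites (GGCC) start at positions 8, 13.
HaeIII cuts after base 2 of each site, so after positions 9, 14.
Circular molecule, 2 cuts → 2 fragments:
  10–14 → 5 bp
  15–264 then 1–9 → 250 + 9 = 259 bp
Sorted largest to smallest: 259, 5 bp.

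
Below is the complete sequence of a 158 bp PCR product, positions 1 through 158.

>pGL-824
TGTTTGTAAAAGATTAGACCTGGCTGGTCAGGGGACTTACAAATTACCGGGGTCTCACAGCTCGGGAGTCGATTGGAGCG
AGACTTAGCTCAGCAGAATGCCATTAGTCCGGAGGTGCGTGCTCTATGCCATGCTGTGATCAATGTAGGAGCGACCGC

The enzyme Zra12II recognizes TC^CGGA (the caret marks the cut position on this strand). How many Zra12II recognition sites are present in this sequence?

1

TCCGGA occurs starting at position 108.
Zra12II cuts at 1 site.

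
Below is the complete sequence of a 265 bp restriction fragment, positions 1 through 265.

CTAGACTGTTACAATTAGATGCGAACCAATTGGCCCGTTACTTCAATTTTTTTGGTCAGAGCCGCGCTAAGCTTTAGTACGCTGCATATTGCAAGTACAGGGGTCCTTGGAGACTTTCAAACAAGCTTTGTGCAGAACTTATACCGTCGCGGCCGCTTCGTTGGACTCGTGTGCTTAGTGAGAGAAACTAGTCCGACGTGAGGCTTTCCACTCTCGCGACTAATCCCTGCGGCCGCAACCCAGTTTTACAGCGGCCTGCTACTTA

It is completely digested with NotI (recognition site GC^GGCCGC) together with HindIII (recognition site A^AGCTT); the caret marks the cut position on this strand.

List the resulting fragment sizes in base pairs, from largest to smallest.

80, 69, 54, 35, 27 bp

NotI sites (GCGGCCGC) start at positions 149, 229.
NotI cuts after base 2 of each site, so after positions 150, 230.
HindIII sites (AAGCTT) start at positions 69, 123.
HindIII cuts after the first base of each site, so after positions 69, 123.
Combined cut positions: 69, 123, 150, 230.
Linear molecule, 4 cuts → 5 fragments:
  1–69 → 69 bp
  70–123 → 54 bp
  124–150 → 27 bp
  151–230 → 80 bp
  231–265 → 35 bp
Sorted largest to smallest: 80, 69, 54, 35, 27 bp.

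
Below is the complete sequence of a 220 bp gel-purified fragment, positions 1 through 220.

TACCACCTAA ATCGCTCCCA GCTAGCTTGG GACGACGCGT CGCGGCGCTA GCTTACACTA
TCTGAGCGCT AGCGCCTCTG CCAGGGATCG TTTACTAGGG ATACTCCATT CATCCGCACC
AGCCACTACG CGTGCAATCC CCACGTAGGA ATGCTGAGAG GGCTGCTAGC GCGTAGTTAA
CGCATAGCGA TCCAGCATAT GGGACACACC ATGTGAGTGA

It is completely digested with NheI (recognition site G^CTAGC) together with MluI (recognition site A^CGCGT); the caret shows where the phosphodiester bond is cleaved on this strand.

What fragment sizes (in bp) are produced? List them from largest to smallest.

60, 55, 37, 21, 21, 14, 12 bp

NheI sites (GCTAGC) start at positions 21, 47, 68, 165.
NheI cuts after the first base of each site, so after positions 21, 47, 68, 165.
MluI sites (ACGCGT) start at positions 35, 128.
MluI cuts after the first base of each site, so after positions 35, 128.
Combined cut positions: 21, 35, 47, 68, 128, 165.
Linear molecule, 6 cuts → 7 fragments:
  1–21 → 21 bp
  22–35 → 14 bp
  36–47 → 12 bp
  48–68 → 21 bp
  69–128 → 60 bp
  129–165 → 37 bp
  166–220 → 55 bp
Sorted largest to smallest: 60, 55, 37, 21, 21, 14, 12 bp.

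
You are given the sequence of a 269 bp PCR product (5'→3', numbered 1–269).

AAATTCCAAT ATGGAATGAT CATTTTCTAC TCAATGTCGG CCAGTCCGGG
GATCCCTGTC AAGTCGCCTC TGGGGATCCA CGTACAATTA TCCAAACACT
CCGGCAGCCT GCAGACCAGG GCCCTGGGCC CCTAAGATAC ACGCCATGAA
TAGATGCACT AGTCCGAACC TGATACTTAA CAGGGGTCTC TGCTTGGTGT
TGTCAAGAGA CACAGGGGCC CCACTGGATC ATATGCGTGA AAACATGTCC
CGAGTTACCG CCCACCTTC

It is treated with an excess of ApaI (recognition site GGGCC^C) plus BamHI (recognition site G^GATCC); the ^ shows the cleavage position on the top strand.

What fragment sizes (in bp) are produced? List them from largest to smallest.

90, 50, 49, 49, 24, 7 bp

ApaI sites (GGGCCC) start at positions 119, 126, 216.
ApaI cuts after base 5 of each site (before the last base), so after positions 123, 130, 220.
BamHI sites (GGATCC) start at positions 50, 74.
BamHI cuts after the first base of each site, so after positions 50, 74.
Combined cut positions: 50, 74, 123, 130, 220.
Linear molecule, 5 cuts → 6 fragments:
  1–50 → 50 bp
  51–74 → 24 bp
  75–123 → 49 bp
  124–130 → 7 bp
  131–220 → 90 bp
  221–269 → 49 bp
Sorted largest to smallest: 90, 50, 49, 49, 24, 7 bp.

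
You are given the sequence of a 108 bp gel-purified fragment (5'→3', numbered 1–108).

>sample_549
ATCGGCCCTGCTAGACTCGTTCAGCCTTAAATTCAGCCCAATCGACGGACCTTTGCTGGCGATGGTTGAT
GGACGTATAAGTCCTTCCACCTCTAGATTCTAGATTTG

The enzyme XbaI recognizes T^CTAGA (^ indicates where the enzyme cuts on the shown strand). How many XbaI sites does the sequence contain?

2

TCTAGA occurs starting at positions 92, 99.
XbaI cuts at 2 sites.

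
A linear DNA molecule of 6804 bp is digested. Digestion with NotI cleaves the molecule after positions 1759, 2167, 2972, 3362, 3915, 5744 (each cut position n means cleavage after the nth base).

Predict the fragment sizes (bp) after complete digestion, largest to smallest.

1829, 1759, 1060, 805, 553, 408, 390 bp

Linear molecule, 6 cuts → 7 fragments:
  1759 − 0 = 1759 bp
  2167 − 1759 = 408 bp
  2972 − 2167 = 805 bp
  3362 − 2972 = 390 bp
  3915 − 3362 = 553 bp
  5744 − 3915 = 1829 bp
  6804 − 5744 = 1060 bp
Sorted largest to smallest: 1829, 1759, 1060, 805, 553, 408, 390 bp.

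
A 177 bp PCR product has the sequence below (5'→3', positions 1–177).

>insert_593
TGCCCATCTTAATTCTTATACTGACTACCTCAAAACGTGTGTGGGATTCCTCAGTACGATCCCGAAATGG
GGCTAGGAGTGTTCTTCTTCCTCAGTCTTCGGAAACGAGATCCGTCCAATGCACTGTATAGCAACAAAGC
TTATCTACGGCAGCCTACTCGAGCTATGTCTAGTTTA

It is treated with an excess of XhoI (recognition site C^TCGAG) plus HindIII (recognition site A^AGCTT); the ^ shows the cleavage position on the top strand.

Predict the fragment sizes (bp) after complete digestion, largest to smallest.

The XhoI site (CTCGAG) starts at position 158.
XhoI cuts after the first base of each site, so after position 158.
The HindIII site (AAGCTT) starts at position 137.
HindIII cuts after the first base of each site, so after position 137.
Combined cut positions: 137, 158.
Linear molecule, 2 cuts → 3 fragments:
  1–137 → 137 bp
  138–158 → 21 bp
  159–177 → 19 bp
Sorted largest to smallest: 137, 21, 19 bp.

137, 21, 19 bp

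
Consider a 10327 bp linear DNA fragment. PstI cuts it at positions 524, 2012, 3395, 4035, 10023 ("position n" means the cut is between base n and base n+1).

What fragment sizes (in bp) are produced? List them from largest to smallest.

5988, 1488, 1383, 640, 524, 304 bp

Linear molecule, 5 cuts → 6 fragments:
  524 − 0 = 524 bp
  2012 − 524 = 1488 bp
  3395 − 2012 = 1383 bp
  4035 − 3395 = 640 bp
  10023 − 4035 = 5988 bp
  10327 − 10023 = 304 bp
Sorted largest to smallest: 5988, 1488, 1383, 640, 524, 304 bp.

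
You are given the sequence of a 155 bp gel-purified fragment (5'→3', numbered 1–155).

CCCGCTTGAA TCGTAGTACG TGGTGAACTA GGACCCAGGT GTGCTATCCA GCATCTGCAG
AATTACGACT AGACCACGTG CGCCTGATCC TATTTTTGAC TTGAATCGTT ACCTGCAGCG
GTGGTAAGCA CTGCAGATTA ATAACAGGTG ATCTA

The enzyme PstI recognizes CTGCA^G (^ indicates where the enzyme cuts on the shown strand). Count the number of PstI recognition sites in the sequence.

CTGCAG occurs starting at positions 55, 113, 131.
PstI cuts at 3 sites.

3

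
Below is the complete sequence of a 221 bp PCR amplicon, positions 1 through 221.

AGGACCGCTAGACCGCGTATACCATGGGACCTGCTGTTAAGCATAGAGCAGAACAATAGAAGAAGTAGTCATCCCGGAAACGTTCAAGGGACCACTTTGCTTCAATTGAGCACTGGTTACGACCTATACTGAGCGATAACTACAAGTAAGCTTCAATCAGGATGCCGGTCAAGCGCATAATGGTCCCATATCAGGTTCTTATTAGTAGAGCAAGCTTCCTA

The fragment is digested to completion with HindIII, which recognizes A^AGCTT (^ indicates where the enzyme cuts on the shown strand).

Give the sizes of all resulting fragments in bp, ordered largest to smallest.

148, 64, 9 bp

HindIII sites (AAGCTT) start at positions 148, 212.
HindIII cuts after the first base of each site, so after positions 148, 212.
Linear molecule, 2 cuts → 3 fragments:
  1–148 → 148 bp
  149–212 → 64 bp
  213–221 → 9 bp
Sorted largest to smallest: 148, 64, 9 bp.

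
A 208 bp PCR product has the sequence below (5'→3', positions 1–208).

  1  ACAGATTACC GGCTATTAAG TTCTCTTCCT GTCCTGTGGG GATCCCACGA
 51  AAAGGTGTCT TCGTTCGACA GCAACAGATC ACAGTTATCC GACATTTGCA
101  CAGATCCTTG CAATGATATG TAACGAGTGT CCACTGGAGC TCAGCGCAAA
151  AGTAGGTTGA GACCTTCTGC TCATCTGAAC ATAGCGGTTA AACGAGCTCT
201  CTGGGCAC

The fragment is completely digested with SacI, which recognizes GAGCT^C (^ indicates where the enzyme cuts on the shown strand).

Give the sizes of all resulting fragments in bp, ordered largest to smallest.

141, 57, 10 bp

SacI sites (GAGCTC) start at positions 137, 194.
SacI cuts after base 5 of each site (before the last base), so after positions 141, 198.
Linear molecule, 2 cuts → 3 fragments:
  1–141 → 141 bp
  142–198 → 57 bp
  199–208 → 10 bp
Sorted largest to smallest: 141, 57, 10 bp.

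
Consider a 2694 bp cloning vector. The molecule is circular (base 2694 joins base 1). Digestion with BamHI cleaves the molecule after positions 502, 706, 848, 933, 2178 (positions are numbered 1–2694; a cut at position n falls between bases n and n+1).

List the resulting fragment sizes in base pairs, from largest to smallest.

Circular molecule, 5 cuts → 5 fragments:
  706 − 502 = 204 bp
  848 − 706 = 142 bp
  933 − 848 = 85 bp
  2178 − 933 = 1245 bp
  wrap: 2694 − 2178 + 502 = 1018 bp
Sorted largest to smallest: 1245, 1018, 204, 142, 85 bp.

1245, 1018, 204, 142, 85 bp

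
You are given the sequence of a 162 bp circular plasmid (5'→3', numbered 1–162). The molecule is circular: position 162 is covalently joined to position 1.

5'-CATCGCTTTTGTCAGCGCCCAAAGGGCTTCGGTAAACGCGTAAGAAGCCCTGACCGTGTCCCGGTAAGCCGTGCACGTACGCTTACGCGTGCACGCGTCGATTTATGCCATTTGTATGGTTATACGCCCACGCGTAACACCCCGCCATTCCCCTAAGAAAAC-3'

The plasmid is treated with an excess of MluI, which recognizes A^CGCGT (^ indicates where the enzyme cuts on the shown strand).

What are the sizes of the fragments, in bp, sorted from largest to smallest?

MluI sites (ACGCGT) start at positions 36, 85, 93, 130.
MluI cuts after the first base of each site, so after positions 36, 85, 93, 130.
Circular molecule, 4 cuts → 4 fragments:
  37–85 → 49 bp
  86–93 → 8 bp
  94–130 → 37 bp
  131–162 then 1–36 → 32 + 36 = 68 bp
Sorted largest to smallest: 68, 49, 37, 8 bp.

68, 49, 37, 8 bp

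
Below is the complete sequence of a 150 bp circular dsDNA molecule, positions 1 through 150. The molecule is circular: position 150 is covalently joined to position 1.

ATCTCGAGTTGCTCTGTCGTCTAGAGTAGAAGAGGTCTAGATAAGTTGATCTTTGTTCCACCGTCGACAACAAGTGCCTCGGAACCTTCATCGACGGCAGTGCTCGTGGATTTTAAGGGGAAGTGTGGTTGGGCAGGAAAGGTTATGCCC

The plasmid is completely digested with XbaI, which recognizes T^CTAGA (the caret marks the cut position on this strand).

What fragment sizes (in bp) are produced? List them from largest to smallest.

134, 16 bp

XbaI sites (TCTAGA) start at positions 20, 36.
XbaI cuts after the first base of each site, so after positions 20, 36.
Circular molecule, 2 cuts → 2 fragments:
  21–36 → 16 bp
  37–150 then 1–20 → 114 + 20 = 134 bp
Sorted largest to smallest: 134, 16 bp.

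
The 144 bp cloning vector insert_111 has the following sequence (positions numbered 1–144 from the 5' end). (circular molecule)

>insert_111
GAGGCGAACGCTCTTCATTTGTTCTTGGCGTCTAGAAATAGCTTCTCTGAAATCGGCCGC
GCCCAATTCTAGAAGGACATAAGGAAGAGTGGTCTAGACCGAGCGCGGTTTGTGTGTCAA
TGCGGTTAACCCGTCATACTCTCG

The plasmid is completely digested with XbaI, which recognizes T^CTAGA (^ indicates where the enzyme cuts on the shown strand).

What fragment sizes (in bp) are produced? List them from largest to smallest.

82, 37, 25 bp

XbaI sites (TCTAGA) start at positions 31, 68, 93.
XbaI cuts after the first base of each site, so after positions 31, 68, 93.
Circular molecule, 3 cuts → 3 fragments:
  32–68 → 37 bp
  69–93 → 25 bp
  94–144 then 1–31 → 51 + 31 = 82 bp
Sorted largest to smallest: 82, 37, 25 bp.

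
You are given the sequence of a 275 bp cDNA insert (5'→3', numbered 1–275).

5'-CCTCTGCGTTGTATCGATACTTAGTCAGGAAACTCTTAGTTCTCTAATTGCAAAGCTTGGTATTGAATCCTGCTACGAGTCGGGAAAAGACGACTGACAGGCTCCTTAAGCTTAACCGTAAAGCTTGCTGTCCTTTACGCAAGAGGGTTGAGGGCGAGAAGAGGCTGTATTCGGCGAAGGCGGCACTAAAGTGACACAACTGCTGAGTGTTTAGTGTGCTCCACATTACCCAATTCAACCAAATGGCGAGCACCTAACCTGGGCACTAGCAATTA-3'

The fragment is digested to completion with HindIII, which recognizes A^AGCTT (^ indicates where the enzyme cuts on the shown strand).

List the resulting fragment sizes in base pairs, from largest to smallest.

HindIII sites (AAGCTT) start at positions 53, 108, 121.
HindIII cuts after the first base of each site, so after positions 53, 108, 121.
Linear molecule, 3 cuts → 4 fragments:
  1–53 → 53 bp
  54–108 → 55 bp
  109–121 → 13 bp
  122–275 → 154 bp
Sorted largest to smallest: 154, 55, 53, 13 bp.

154, 55, 53, 13 bp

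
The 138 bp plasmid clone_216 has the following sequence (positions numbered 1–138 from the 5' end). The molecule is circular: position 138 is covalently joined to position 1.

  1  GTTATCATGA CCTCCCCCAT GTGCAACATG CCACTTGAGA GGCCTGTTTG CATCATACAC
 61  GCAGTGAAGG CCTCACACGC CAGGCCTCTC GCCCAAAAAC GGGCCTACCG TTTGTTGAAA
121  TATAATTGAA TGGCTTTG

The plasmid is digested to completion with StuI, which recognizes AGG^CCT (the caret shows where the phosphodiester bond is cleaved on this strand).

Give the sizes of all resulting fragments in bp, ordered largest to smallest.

StuI sites (AGGCCT) start at positions 40, 68, 82.
StuI cuts after base 3 of each site, so after positions 42, 70, 84.
Circular molecule, 3 cuts → 3 fragments:
  43–70 → 28 bp
  71–84 → 14 bp
  85–138 then 1–42 → 54 + 42 = 96 bp
Sorted largest to smallest: 96, 28, 14 bp.

96, 28, 14 bp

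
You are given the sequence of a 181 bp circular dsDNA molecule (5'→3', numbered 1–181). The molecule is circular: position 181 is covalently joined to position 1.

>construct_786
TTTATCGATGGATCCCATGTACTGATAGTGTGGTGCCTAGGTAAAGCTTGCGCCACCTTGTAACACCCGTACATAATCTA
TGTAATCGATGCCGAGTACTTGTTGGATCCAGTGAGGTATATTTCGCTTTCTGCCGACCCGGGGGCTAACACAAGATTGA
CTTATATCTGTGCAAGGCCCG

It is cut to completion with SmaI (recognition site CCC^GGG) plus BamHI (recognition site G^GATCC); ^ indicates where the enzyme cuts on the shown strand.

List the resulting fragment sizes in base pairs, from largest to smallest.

The SmaI site (CCCGGG) starts at position 138.
SmaI cuts after base 3 of each site, so after position 140.
BamHI sites (GGATCC) start at positions 10, 105.
BamHI cuts after the first base of each site, so after positions 10, 105.
Combined cut positions: 10, 105, 140.
Circular molecule, 3 cuts → 3 fragments:
  11–105 → 95 bp
  106–140 → 35 bp
  141–181 then 1–10 → 41 + 10 = 51 bp
Sorted largest to smallest: 95, 51, 35 bp.

95, 51, 35 bp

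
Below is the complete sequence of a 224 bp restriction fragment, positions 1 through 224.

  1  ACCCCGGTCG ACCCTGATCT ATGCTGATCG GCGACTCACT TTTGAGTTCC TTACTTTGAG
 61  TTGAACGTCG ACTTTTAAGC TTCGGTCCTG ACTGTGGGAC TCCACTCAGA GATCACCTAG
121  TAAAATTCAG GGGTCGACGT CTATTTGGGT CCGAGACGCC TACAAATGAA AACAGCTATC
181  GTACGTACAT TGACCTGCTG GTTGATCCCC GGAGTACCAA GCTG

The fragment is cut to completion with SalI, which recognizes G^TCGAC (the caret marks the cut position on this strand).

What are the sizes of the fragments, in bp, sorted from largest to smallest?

91, 66, 60, 7 bp

SalI sites (GTCGAC) start at positions 7, 67, 133.
SalI cuts after the first base of each site, so after positions 7, 67, 133.
Linear molecule, 3 cuts → 4 fragments:
  1–7 → 7 bp
  8–67 → 60 bp
  68–133 → 66 bp
  134–224 → 91 bp
Sorted largest to smallest: 91, 66, 60, 7 bp.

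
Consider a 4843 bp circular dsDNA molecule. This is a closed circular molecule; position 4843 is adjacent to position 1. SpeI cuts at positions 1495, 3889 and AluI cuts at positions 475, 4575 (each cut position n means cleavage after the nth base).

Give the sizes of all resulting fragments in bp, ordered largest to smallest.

2394, 1020, 743, 686 bp

Combined cut positions (sorted): 475, 1495, 3889, 4575.
Circular molecule, 4 cuts → 4 fragments:
  1495 − 475 = 1020 bp
  3889 − 1495 = 2394 bp
  4575 − 3889 = 686 bp
  wrap: 4843 − 4575 + 475 = 743 bp
Sorted largest to smallest: 2394, 1020, 743, 686 bp.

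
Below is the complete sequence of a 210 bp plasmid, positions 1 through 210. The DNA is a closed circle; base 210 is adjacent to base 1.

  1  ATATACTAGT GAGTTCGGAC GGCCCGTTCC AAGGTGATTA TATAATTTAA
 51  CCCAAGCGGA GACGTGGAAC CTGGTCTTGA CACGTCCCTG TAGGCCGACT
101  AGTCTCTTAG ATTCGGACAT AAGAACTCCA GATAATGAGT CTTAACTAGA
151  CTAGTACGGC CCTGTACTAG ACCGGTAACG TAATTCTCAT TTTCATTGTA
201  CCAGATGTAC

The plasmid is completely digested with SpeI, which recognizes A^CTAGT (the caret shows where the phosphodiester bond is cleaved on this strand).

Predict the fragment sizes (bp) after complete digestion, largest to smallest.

93, 65, 52 bp

SpeI sites (ACTAGT) start at positions 5, 98, 150.
SpeI cuts after the first base of each site, so after positions 5, 98, 150.
Circular molecule, 3 cuts → 3 fragments:
  6–98 → 93 bp
  99–150 → 52 bp
  151–210 then 1–5 → 60 + 5 = 65 bp
Sorted largest to smallest: 93, 65, 52 bp.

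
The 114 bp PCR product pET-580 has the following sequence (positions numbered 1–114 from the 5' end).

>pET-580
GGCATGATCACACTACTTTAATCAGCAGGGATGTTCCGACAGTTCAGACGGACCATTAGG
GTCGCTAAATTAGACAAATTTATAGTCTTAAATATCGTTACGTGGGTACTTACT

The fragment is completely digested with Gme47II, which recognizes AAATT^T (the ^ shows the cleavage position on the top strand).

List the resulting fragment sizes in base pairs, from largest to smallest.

The Gme47II site (AAATTT) starts at position 76.
Gme47II cuts after base 5 of each site (before the last base), so after position 80.
Linear molecule, 1 cut → 2 fragments:
  1–80 → 80 bp
  81–114 → 34 bp
Sorted largest to smallest: 80, 34 bp.

80, 34 bp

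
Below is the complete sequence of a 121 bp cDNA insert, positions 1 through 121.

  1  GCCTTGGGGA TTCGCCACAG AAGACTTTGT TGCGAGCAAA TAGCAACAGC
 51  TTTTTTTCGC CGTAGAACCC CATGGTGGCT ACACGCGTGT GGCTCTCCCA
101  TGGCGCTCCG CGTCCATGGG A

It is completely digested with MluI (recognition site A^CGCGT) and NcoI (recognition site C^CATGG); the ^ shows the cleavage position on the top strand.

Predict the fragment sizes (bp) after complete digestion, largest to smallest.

70, 16, 15, 13, 7 bp

The MluI site (ACGCGT) starts at position 83.
MluI cuts after the first base of each site, so after position 83.
NcoI sites (CCATGG) start at positions 70, 98, 114.
NcoI cuts after the first base of each site, so after positions 70, 98, 114.
Combined cut positions: 70, 83, 98, 114.
Linear molecule, 4 cuts → 5 fragments:
  1–70 → 70 bp
  71–83 → 13 bp
  84–98 → 15 bp
  99–114 → 16 bp
  115–121 → 7 bp
Sorted largest to smallest: 70, 16, 15, 13, 7 bp.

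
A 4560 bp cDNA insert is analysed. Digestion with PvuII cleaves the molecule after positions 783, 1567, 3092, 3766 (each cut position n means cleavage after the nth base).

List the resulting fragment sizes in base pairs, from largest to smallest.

Linear molecule, 4 cuts → 5 fragments:
  783 − 0 = 783 bp
  1567 − 783 = 784 bp
  3092 − 1567 = 1525 bp
  3766 − 3092 = 674 bp
  4560 − 3766 = 794 bp
Sorted largest to smallest: 1525, 794, 784, 783, 674 bp.

1525, 794, 784, 783, 674 bp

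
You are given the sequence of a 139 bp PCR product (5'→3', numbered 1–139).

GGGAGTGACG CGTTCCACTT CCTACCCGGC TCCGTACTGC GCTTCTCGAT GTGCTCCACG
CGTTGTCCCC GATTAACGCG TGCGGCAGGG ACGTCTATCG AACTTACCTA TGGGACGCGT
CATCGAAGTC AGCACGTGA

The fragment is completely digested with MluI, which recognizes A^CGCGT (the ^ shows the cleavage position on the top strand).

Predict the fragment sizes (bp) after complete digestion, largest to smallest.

50, 39, 24, 18, 8 bp

MluI sites (ACGCGT) start at positions 8, 58, 76, 115.
MluI cuts after the first base of each site, so after positions 8, 58, 76, 115.
Linear molecule, 4 cuts → 5 fragments:
  1–8 → 8 bp
  9–58 → 50 bp
  59–76 → 18 bp
  77–115 → 39 bp
  116–139 → 24 bp
Sorted largest to smallest: 50, 39, 24, 18, 8 bp.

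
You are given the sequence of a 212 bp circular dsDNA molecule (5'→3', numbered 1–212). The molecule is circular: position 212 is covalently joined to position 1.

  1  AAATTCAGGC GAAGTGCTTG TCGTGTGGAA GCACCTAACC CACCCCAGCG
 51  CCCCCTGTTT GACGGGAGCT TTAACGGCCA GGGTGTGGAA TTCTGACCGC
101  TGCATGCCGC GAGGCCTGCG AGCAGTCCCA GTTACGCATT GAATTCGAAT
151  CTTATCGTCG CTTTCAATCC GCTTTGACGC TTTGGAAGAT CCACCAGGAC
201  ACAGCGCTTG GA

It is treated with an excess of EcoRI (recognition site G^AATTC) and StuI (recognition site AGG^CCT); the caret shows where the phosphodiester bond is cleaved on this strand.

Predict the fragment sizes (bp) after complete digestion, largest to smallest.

159, 27, 26 bp

EcoRI sites (GAATTC) start at positions 88, 141.
EcoRI cuts after the first base of each site, so after positions 88, 141.
The StuI site (AGGCCT) starts at position 112.
StuI cuts after base 3 of each site, so after position 114.
Combined cut positions: 88, 114, 141.
Circular molecule, 3 cuts → 3 fragments:
  89–114 → 26 bp
  115–141 → 27 bp
  142–212 then 1–88 → 71 + 88 = 159 bp
Sorted largest to smallest: 159, 27, 26 bp.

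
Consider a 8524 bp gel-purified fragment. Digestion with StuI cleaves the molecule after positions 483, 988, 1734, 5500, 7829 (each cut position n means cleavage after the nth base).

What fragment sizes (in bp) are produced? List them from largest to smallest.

Linear molecule, 5 cuts → 6 fragments:
  483 − 0 = 483 bp
  988 − 483 = 505 bp
  1734 − 988 = 746 bp
  5500 − 1734 = 3766 bp
  7829 − 5500 = 2329 bp
  8524 − 7829 = 695 bp
Sorted largest to smallest: 3766, 2329, 746, 695, 505, 483 bp.

3766, 2329, 746, 695, 505, 483 bp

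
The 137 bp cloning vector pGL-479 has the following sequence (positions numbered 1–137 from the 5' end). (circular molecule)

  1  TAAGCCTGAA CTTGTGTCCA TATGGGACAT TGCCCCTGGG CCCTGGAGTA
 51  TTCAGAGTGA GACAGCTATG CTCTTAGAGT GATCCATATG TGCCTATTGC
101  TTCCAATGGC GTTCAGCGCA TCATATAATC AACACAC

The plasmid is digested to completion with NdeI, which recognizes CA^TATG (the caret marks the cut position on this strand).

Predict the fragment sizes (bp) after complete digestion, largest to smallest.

71, 66 bp

NdeI sites (CATATG) start at positions 19, 85.
NdeI cuts after base 2 of each site, so after positions 20, 86.
Circular molecule, 2 cuts → 2 fragments:
  21–86 → 66 bp
  87–137 then 1–20 → 51 + 20 = 71 bp
Sorted largest to smallest: 71, 66 bp.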